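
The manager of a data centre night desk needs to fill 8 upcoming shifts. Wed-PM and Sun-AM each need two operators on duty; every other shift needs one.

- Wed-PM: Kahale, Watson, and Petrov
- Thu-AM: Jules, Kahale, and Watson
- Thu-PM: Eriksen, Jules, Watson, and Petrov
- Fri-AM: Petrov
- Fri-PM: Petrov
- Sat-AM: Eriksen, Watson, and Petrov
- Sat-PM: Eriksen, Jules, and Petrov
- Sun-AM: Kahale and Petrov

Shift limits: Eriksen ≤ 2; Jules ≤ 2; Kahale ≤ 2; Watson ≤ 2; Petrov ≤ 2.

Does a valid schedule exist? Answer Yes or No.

No

Total capacity is 10 and 10 slots are needed, so capacity alone doesn't rule it out.
Shifts {Fri-AM, Fri-PM, Sun-AM} need 4 worker-slots in total, but the operators available for any of those shifts (Kahale and Petrov) can supply at most 3 among them. So no valid schedule exists.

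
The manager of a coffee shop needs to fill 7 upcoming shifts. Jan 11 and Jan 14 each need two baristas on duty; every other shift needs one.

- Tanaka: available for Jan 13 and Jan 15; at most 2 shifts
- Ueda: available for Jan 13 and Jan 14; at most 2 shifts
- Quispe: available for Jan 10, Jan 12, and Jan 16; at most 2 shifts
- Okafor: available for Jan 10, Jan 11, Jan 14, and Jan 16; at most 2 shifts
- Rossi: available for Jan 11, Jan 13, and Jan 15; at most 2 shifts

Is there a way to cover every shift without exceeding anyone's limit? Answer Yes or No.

No

Total capacity is 10 and 9 slots are needed, so capacity alone doesn't rule it out.
Shifts {Jan 10, Jan 11, Jan 12, Jan 14, Jan 16} need 7 worker-slots in total, but the baristas available for any of those shifts (Ueda, Quispe, Okafor, and Rossi) can supply at most 6 among them. So no valid schedule exists.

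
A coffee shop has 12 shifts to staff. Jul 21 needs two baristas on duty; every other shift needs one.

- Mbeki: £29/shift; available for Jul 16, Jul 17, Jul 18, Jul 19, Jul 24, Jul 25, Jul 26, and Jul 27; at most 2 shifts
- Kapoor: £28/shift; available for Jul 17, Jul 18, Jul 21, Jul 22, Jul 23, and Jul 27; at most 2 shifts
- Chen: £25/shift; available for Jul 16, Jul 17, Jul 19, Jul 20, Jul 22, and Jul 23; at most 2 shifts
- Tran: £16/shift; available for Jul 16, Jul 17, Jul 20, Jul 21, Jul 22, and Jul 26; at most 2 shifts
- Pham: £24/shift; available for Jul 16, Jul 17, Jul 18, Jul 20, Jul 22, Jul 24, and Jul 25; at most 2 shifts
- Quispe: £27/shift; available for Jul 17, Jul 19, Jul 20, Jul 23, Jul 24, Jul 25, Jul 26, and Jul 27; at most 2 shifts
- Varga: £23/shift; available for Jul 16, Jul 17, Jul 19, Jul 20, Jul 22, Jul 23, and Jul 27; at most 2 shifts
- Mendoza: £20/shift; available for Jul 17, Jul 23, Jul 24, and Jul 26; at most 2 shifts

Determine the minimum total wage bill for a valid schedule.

£298

Jul 21 can only be covered by Kapoor and Tran, so that assignment is forced.
Picking the cheapest available barista for each shift independently would cost £258, but that ignores the shift limits.
An optimal schedule: Jul 16→Chen, Jul 17→Quispe, Jul 18→Pham, Jul 19→Varga, Jul 20→Quispe, Jul 21→Tran+Kapoor, Jul 22→Chen, Jul 23→Mendoza, Jul 24→Mendoza, Jul 25→Pham, Jul 26→Tran, Jul 27→Varga.
Total: 25 + 27 + 24 + 23 + 27 + 16 + 28 + 25 + 20 + 20 + 24 + 16 + 23 = £298.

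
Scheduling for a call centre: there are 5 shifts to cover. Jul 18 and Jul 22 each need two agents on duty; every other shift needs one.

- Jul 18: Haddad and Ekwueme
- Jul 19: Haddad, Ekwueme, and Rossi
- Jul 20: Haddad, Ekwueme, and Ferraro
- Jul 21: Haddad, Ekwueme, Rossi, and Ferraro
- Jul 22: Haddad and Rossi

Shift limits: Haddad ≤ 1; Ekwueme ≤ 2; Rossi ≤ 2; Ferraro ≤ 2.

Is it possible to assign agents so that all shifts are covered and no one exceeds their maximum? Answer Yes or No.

No

Total capacity is 7 and 7 slots are needed, so capacity alone doesn't rule it out.
Shifts {Jul 18, Jul 22} need 4 worker-slots in total, but the agents available for any of those shifts (Haddad, Ekwueme, and Rossi) can supply at most 3 among them. So no valid schedule exists.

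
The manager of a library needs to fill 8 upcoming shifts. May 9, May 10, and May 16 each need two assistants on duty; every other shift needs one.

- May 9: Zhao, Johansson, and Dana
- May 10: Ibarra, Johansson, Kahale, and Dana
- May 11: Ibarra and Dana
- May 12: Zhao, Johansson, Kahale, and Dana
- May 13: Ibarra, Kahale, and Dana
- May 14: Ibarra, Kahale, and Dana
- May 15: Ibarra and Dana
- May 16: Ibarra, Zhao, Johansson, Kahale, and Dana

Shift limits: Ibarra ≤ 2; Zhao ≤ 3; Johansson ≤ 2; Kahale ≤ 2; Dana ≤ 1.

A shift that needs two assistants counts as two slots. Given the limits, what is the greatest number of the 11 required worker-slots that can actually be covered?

10

Total capacity across all assistants is 2+3+2+2+1 = 10, and 11 slots are needed, so at most 10 can be filled.
An assignment achieving 10: May 9→Zhao+Johansson, May 10→Johansson+Dana, May 11→Ibarra, May 12→Zhao, May 13→Kahale, May 14→Kahale, May 15→Ibarra, May 16→Zhao.
Loads: Ibarra 2/2, Zhao 3/3, Johansson 2/2, Kahale 2/2, Dana 1/1.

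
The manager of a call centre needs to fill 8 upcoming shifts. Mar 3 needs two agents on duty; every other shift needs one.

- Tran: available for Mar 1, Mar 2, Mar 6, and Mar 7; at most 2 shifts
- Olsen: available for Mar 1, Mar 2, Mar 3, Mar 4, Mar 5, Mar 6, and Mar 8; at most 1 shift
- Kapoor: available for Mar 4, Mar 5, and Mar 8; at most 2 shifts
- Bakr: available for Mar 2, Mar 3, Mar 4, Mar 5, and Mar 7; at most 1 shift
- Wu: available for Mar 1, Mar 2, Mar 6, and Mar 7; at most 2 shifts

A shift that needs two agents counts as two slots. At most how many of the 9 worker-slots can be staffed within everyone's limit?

Total capacity across all agents is 2+1+2+1+2 = 8, and 9 slots are needed, so at most 8 can be filled.
An assignment achieving 8: Mar 1→Tran, Mar 2→Wu, Mar 3→Olsen+Bakr, Mar 4→Kapoor, Mar 6→Tran, Mar 7→Wu, Mar 8→Kapoor.
Loads: Tran 2/2, Olsen 1/1, Kapoor 2/2, Bakr 1/1, Wu 2/2.

8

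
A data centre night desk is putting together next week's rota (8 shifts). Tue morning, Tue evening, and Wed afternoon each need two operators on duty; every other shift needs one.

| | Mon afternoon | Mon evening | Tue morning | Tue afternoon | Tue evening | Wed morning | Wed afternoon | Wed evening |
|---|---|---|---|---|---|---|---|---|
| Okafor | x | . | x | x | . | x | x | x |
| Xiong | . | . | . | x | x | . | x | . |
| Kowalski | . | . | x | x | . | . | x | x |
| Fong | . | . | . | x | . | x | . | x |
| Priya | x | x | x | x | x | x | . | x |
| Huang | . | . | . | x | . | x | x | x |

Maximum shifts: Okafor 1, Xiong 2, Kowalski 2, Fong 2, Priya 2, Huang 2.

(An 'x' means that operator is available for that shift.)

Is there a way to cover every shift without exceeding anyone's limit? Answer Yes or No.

Total capacity is 11 and 11 slots are needed, so capacity alone doesn't rule it out.
Shifts {Mon afternoon, Mon evening, Tue morning, Tue evening} need 6 worker-slots in total, but the operators available for any of those shifts (Okafor, Xiong, Kowalski, and Priya) can supply at most 5 among them. So no valid schedule exists.

No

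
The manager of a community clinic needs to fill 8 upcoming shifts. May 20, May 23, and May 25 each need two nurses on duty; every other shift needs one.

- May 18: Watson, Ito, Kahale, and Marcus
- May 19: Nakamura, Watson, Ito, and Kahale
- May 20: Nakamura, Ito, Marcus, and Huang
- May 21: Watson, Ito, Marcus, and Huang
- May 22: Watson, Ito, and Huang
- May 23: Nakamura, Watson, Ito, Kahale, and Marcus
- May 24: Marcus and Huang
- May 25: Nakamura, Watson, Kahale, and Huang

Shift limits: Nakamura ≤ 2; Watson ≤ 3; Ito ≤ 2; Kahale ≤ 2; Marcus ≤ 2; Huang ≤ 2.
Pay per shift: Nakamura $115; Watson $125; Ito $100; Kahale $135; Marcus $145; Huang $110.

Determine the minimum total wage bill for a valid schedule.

Picking the cheapest available nurse for each shift independently would cost $1160, but that ignores the shift limits.
An optimal schedule: May 18→Ito, May 19→Nakamura, May 20→Huang+Nakamura, May 21→Watson, May 22→Ito, May 23→Watson+Kahale, May 24→Huang, May 25→Watson+Kahale.
Total: 100 + 115 + 110 + 115 + 125 + 100 + 125 + 135 + 110 + 125 + 135 = $1295.

$1295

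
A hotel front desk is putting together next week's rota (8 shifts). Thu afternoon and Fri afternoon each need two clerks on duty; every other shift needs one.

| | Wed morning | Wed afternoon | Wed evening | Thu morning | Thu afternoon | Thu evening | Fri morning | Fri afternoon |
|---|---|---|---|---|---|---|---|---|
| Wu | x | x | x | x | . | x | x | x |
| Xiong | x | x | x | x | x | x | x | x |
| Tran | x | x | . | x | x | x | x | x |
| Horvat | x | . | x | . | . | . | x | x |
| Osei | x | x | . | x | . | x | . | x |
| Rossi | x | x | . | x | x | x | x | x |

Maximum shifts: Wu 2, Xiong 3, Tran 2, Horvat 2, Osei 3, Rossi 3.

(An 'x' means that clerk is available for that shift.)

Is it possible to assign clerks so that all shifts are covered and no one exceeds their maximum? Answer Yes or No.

Yes

One valid schedule: Wed morning→Horvat, Wed afternoon→Wu, Wed evening→Wu, Thu morning→Xiong, Thu afternoon→Xiong+Tran, Thu evening→Xiong, Fri morning→Tran, Fri afternoon→Horvat+Osei.
Loads: Wu 2/2, Xiong 3/3, Tran 2/2, Horvat 2/2, Osei 1/3, Rossi 0/3 — all within limits.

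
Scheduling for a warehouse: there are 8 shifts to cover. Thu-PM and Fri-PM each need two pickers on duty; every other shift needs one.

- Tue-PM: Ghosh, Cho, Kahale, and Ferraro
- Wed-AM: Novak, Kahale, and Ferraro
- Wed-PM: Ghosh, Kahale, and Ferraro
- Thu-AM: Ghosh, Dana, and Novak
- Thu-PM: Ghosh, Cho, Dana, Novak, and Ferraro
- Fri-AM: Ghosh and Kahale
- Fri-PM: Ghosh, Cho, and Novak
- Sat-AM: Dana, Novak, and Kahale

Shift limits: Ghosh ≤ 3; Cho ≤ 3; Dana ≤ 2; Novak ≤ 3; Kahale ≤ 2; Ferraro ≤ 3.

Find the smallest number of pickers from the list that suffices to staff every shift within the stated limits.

4

10 slots to fill and no one can take more than 3, so at least ⌈10/3⌉ = 4 pickers are needed.
Ghosh, Cho, Dana, and Novak alone can cover everything: Tue-PM→Ghosh, Wed-AM→Novak, Wed-PM→Ghosh, Thu-AM→Dana, Thu-PM→Cho+Novak, Fri-AM→Ghosh, Fri-PM→Cho+Novak, Sat-AM→Dana.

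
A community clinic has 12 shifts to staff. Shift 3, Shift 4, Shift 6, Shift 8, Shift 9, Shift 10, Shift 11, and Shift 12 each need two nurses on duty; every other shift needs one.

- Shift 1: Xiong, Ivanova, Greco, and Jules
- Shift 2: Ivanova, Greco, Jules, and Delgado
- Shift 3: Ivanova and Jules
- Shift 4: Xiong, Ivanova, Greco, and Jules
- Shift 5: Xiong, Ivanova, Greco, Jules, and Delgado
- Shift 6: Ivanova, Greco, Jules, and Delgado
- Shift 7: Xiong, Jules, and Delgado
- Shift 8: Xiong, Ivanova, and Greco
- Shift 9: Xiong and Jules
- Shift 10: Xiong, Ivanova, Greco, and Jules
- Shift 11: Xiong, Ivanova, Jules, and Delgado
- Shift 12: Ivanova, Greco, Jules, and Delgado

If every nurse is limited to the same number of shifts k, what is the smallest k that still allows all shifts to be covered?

4

With 5 nurses and 20 worker-slots to fill, someone must work at least ⌈20/5⌉ = 4 shifts, so k ≥ 4.
k = 4 works: Shift 1→Xiong, Shift 2→Ivanova, Shift 3→Ivanova+Jules, Shift 4→Ivanova+Greco, Shift 5→Delgado, Shift 6→Greco+Delgado, Shift 7→Xiong, Shift 8→Xiong+Ivanova, Shift 9→Xiong+Jules, Shift 10→Greco+Jules, Shift 11→Jules+Delgado, Shift 12→Greco+Delgado.
Loads: Xiong 4, Ivanova 4, Greco 4, Jules 4, Delgado 4 — all ≤ 4.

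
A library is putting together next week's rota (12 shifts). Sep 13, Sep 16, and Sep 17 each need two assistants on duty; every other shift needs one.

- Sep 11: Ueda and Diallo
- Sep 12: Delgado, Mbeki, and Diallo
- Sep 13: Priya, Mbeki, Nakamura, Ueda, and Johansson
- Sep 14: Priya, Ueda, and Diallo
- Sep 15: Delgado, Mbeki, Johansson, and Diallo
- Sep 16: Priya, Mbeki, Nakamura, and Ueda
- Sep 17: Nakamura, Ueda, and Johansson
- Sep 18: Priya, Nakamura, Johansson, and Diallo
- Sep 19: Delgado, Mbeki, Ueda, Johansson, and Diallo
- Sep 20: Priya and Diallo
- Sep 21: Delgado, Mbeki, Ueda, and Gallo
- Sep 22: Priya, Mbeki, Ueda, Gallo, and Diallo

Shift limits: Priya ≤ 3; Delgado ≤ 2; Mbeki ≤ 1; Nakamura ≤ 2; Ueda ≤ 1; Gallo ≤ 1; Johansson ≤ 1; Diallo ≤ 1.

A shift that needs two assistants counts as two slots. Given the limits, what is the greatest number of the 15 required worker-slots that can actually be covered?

Total capacity across all assistants is 3+2+1+2+1+1+1+1 = 12, and 15 slots are needed, so at most 12 can be filled.
An assignment achieving 12: Sep 11→Ueda, Sep 12→Delgado, Sep 14→Priya, Sep 15→Delgado, Sep 16→Priya+Mbeki, Sep 17→Nakamura+Johansson, Sep 18→Nakamura, Sep 19→Diallo, Sep 20→Priya, Sep 21→Gallo.
Loads: Priya 3/3, Delgado 2/2, Mbeki 1/1, Nakamura 2/2, Ueda 1/1, Gallo 1/1, Johansson 1/1, Diallo 1/1.

12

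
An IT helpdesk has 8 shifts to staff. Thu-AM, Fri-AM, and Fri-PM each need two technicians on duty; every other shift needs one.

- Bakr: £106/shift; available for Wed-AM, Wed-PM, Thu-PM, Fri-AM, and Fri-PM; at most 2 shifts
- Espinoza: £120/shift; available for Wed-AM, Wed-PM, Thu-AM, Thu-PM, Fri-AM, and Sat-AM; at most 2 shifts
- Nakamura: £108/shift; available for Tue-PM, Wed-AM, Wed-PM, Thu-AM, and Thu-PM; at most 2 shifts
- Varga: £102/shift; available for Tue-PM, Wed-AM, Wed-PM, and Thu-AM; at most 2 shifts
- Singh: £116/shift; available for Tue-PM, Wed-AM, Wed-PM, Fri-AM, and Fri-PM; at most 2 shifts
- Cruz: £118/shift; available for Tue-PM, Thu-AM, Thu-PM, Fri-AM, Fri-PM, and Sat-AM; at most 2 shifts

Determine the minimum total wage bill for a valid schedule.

Picking the cheapest available technician for each shift independently would cost £1184, but that ignores the shift limits.
An optimal schedule: Tue-PM→Varga, Wed-AM→Varga, Wed-PM→Nakamura, Thu-AM→Nakamura+Cruz, Thu-PM→Bakr, Fri-AM→Singh+Espinoza, Fri-PM→Bakr+Singh, Sat-AM→Cruz.
Total: 102 + 102 + 108 + 108 + 118 + 106 + 116 + 120 + 106 + 116 + 118 = £1220.

£1220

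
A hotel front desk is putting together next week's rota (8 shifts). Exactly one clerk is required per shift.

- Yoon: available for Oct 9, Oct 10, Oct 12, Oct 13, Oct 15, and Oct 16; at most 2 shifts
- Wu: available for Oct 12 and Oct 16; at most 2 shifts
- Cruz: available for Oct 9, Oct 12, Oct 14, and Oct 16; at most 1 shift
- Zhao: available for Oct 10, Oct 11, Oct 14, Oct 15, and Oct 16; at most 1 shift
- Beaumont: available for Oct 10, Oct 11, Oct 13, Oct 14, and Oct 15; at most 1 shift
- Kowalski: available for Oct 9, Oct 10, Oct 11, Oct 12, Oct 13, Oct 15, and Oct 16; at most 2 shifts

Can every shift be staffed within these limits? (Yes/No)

Yes

One valid schedule: Oct 9→Yoon, Oct 10→Beaumont, Oct 11→Zhao, Oct 12→Wu, Oct 13→Yoon, Oct 14→Cruz, Oct 15→Kowalski, Oct 16→Wu.
Loads: Yoon 2/2, Wu 2/2, Cruz 1/1, Zhao 1/1, Beaumont 1/1, Kowalski 1/2 — all within limits.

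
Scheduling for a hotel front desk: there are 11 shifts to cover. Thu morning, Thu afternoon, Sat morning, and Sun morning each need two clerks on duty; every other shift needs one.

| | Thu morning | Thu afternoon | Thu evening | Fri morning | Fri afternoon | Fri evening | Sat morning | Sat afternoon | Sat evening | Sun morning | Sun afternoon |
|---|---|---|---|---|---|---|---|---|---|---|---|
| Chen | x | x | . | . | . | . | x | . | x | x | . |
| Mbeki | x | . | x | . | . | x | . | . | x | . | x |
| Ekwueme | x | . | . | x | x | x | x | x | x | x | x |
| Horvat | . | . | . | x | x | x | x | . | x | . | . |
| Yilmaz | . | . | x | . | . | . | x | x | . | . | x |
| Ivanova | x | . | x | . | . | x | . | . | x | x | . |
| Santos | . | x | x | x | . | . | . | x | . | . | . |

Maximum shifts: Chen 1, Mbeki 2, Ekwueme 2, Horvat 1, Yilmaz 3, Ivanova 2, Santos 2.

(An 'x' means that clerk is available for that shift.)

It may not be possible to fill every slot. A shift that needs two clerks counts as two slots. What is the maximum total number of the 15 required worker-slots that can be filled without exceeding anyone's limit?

13

Total capacity across all clerks is 1+2+2+1+3+2+2 = 13, and 15 slots are needed, so at most 13 can be filled.
An assignment achieving 13: Thu morning→Mbeki+Ivanova, Thu afternoon→Chen+Santos, Thu evening→Santos, Fri morning→Ekwueme, Fri afternoon→Ekwueme, Fri evening→Mbeki, Sat morning→Horvat+Yilmaz, Sat afternoon→Yilmaz, Sun morning→Ivanova, Sun afternoon→Yilmaz.
Loads: Chen 1/1, Mbeki 2/2, Ekwueme 2/2, Horvat 1/1, Yilmaz 3/3, Ivanova 2/2, Santos 2/2.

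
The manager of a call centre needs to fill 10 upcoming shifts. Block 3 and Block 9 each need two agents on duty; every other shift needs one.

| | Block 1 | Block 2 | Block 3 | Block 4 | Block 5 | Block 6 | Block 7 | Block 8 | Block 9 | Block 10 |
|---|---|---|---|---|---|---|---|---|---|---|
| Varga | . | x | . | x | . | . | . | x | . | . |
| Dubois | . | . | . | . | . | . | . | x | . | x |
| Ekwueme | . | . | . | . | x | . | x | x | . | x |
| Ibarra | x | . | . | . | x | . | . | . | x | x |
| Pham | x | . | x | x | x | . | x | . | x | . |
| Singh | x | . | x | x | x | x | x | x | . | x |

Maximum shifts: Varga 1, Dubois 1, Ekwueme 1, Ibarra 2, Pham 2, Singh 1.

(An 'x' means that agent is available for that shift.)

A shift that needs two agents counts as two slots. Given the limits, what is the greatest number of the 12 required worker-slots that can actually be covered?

Total capacity across all agents is 1+1+1+2+2+1 = 8, and 12 slots are needed, so at most 8 can be filled.
An assignment achieving 8: Block 1→Ibarra, Block 2→Varga, Block 3→Pham, Block 6→Singh, Block 7→Ekwueme, Block 8→Dubois, Block 9→Ibarra+Pham.
Loads: Varga 1/1, Dubois 1/1, Ekwueme 1/1, Ibarra 2/2, Pham 2/2, Singh 1/1.

8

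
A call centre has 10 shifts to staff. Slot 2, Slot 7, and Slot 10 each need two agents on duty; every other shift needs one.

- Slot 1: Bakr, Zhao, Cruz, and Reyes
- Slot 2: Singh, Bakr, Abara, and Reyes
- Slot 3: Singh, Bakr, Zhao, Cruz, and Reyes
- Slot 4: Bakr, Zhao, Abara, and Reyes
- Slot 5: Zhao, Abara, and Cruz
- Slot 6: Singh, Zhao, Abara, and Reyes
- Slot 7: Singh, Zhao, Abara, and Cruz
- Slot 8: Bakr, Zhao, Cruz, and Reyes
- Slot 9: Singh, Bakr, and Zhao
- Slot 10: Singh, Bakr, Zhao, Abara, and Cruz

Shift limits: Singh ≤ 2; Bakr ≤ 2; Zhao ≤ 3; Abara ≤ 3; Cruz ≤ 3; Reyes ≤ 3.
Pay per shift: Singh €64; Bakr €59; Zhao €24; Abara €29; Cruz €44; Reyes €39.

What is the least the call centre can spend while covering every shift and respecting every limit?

€467

Picking the cheapest available agent for each shift independently would cost €342, but that ignores the shift limits.
An optimal schedule: Slot 1→Zhao, Slot 2→Abara+Reyes, Slot 3→Cruz, Slot 4→Abara, Slot 5→Zhao, Slot 6→Reyes, Slot 7→Abara+Cruz, Slot 8→Reyes, Slot 9→Zhao, Slot 10→Cruz+Bakr.
Total: 24 + 29 + 39 + 44 + 29 + 24 + 39 + 29 + 44 + 39 + 24 + 44 + 59 = €467.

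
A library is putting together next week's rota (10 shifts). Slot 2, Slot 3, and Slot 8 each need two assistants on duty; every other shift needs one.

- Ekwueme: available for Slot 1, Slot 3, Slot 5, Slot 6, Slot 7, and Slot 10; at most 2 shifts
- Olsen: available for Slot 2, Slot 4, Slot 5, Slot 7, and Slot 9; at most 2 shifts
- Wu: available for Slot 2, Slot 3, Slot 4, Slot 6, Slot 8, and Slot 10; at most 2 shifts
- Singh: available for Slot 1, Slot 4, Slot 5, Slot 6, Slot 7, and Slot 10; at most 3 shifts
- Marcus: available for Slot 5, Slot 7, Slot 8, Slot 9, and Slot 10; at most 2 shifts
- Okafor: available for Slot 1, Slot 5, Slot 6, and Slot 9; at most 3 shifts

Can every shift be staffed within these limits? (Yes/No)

No

Total capacity is 14 and 13 slots are needed, so capacity alone doesn't rule it out.
Shifts {Slot 2, Slot 3, Slot 8} need 6 worker-slots in total, but the assistants available for any of those shifts (Ekwueme, Olsen, Wu, and Marcus) can supply at most 5 among them. So no valid schedule exists.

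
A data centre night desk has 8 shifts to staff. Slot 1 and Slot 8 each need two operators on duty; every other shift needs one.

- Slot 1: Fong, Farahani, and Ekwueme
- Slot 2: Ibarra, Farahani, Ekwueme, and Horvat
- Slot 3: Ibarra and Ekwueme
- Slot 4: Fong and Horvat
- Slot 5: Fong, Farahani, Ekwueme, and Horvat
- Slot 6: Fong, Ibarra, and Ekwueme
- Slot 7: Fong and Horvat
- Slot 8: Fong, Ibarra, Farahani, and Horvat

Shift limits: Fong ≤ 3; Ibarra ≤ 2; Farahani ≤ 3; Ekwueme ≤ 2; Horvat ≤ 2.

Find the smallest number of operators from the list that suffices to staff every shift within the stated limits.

10 slots to fill and no one can take more than 3, so at least ⌈10/3⌉ = 4 operators are needed.
Fong, Ibarra, Farahani, and Ekwueme alone can cover everything: Slot 1→Fong+Farahani, Slot 2→Farahani, Slot 3→Ibarra, Slot 4→Fong, Slot 5→Ekwueme, Slot 6→Ekwueme, Slot 7→Fong, Slot 8→Ibarra+Farahani.

4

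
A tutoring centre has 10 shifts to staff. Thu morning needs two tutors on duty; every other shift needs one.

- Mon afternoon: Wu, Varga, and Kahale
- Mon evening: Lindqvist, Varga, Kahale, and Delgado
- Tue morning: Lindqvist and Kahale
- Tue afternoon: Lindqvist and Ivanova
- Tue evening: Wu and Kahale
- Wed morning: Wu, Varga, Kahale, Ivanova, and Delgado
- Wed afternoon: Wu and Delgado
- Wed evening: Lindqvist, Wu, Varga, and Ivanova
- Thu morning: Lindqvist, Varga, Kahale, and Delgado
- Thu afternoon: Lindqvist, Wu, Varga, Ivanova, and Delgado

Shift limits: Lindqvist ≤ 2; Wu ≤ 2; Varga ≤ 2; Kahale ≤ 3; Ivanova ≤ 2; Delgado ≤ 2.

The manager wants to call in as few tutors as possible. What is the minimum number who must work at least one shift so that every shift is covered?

5

11 slots to fill and no one can take more than 3, so at least ⌈11/3⌉ = 4 tutors are needed.
Any 4 tutors together have capacity at most 3+2+2+2 = 9 < 11 slots, so 4 can never suffice.
Lindqvist, Wu, Varga, Kahale, and Ivanova alone can cover everything: Mon afternoon→Varga, Mon evening→Kahale, Tue morning→Lindqvist, Tue afternoon→Lindqvist, Tue evening→Wu, Wed morning→Kahale, Wed afternoon→Wu, Wed evening→Ivanova, Thu morning→Varga+Kahale, Thu afternoon→Ivanova.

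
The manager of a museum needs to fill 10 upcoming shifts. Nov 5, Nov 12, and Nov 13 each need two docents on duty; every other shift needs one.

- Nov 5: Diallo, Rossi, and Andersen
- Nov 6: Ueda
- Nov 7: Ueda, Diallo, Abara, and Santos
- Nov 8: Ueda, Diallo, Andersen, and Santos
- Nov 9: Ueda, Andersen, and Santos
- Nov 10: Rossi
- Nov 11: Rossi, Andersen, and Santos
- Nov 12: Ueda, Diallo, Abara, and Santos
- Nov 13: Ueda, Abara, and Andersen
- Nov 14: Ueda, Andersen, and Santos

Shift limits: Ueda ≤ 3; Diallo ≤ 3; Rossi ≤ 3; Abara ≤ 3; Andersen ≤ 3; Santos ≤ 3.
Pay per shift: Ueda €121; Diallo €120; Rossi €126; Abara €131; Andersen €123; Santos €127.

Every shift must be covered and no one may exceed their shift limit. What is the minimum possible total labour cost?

€1597

Nov 6 can only be covered by Ueda, so that assignment is forced.
Nov 10 can only be covered by Rossi, so that assignment is forced.
Picking the cheapest available docent for each shift independently would cost €1580, but that ignores the shift limits.
An optimal schedule: Nov 5→Diallo+Rossi, Nov 6→Ueda, Nov 7→Diallo, Nov 8→Andersen, Nov 9→Ueda, Nov 10→Rossi, Nov 11→Rossi, Nov 12→Diallo+Santos, Nov 13→Ueda+Andersen, Nov 14→Andersen.
Total: 120 + 126 + 121 + 120 + 123 + 121 + 126 + 126 + 120 + 127 + 121 + 123 + 123 = €1597.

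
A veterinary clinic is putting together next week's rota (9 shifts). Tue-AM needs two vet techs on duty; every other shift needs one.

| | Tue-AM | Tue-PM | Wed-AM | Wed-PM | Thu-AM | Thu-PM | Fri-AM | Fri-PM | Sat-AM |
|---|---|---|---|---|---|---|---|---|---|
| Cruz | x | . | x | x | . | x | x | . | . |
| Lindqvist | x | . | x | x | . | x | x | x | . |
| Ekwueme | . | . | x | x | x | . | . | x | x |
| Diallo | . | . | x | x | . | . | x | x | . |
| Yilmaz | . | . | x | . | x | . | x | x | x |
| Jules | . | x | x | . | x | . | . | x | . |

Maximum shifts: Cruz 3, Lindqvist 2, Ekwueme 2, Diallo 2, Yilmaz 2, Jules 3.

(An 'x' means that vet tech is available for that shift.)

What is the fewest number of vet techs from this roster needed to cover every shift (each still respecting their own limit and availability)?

10 slots to fill and no one can take more than 3, so at least ⌈10/3⌉ = 4 vet techs are needed.
Cruz, Lindqvist, Ekwueme, and Jules alone can cover everything: Tue-AM→Cruz+Lindqvist, Tue-PM→Jules, Wed-AM→Jules, Wed-PM→Lindqvist, Thu-AM→Ekwueme, Thu-PM→Cruz, Fri-AM→Cruz, Fri-PM→Jules, Sat-AM→Ekwueme.

4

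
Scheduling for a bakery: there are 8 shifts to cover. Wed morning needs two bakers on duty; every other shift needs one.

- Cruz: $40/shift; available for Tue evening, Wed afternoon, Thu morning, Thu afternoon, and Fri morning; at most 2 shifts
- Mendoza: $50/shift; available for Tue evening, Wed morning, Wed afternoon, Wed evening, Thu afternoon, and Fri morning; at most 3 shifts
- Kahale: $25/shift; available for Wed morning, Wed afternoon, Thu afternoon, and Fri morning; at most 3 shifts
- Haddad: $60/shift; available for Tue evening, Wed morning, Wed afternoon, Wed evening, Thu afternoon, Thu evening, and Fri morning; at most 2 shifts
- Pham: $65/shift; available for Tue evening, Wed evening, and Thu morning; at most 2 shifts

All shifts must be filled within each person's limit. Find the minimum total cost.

Thu evening can only be covered by Haddad, so that assignment is forced.
Picking the cheapest available baker for each shift independently would cost $340, but that ignores the shift limits.
An optimal schedule: Tue evening→Cruz, Wed morning→Mendoza+Kahale, Wed afternoon→Mendoza, Wed evening→Mendoza, Thu morning→Cruz, Thu afternoon→Kahale, Thu evening→Haddad, Fri morning→Kahale.
Total: 40 + 50 + 25 + 50 + 50 + 40 + 25 + 60 + 25 = $365.

$365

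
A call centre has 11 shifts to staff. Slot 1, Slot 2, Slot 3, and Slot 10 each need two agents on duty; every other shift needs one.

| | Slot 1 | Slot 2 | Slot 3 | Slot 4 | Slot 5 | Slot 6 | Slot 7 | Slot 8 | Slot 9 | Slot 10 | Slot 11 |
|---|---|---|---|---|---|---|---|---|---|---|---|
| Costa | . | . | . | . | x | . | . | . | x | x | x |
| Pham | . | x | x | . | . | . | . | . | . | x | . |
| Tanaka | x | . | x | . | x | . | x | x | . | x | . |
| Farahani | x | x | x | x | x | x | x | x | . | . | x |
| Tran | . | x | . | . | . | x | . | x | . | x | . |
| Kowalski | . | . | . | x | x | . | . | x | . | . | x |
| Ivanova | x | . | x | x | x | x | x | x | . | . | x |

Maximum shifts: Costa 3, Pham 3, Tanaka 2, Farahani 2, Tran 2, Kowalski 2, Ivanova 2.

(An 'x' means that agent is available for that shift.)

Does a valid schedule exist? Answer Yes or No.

Yes

Slot 9 can only be covered by Costa, so that assignment is forced.
One valid schedule: Slot 1→Tanaka+Farahani, Slot 2→Pham+Farahani, Slot 3→Pham+Ivanova, Slot 4→Kowalski, Slot 5→Costa, Slot 6→Tran, Slot 7→Tanaka, Slot 8→Kowalski, Slot 9→Costa, Slot 10→Pham+Tran, Slot 11→Costa.
Loads: Costa 3/3, Pham 3/3, Tanaka 2/2, Farahani 2/2, Tran 2/2, Kowalski 2/2, Ivanova 1/2 — all within limits.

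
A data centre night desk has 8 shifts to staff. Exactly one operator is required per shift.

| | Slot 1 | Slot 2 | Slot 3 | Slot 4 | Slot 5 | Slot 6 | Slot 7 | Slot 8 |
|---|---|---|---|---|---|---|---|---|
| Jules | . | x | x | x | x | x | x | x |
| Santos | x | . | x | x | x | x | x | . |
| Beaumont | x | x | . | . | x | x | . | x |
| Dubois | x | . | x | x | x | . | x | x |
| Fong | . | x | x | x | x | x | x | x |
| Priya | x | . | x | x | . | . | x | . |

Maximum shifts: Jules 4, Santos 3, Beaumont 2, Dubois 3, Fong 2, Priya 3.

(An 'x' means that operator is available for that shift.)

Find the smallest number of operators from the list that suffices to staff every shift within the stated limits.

8 slots to fill and no one can take more than 4, so at least ⌈8/4⌉ = 2 operators are needed.
Any 2 operators together have capacity at most 4+3 = 7 < 8 slots, so 2 can never suffice.
Jules, Santos, and Beaumont alone can cover everything: Slot 1→Santos, Slot 2→Jules, Slot 3→Jules, Slot 4→Jules, Slot 5→Santos, Slot 6→Santos, Slot 7→Jules, Slot 8→Beaumont.

3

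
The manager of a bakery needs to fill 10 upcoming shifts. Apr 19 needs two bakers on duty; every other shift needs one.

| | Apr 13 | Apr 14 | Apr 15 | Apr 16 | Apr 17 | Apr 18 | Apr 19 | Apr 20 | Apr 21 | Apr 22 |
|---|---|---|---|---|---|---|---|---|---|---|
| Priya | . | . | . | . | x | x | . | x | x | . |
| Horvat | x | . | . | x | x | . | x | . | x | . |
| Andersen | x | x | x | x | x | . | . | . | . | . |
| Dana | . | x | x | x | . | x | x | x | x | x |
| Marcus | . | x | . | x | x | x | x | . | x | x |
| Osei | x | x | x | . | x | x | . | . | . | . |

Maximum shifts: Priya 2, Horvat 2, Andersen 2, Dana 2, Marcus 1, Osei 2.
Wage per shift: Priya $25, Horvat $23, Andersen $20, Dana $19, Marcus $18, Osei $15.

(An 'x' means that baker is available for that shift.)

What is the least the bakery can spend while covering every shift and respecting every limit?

Picking the cheapest available baker for each shift independently would cost $185, but that ignores the shift limits.
An optimal schedule: Apr 13→Horvat, Apr 14→Andersen, Apr 15→Andersen, Apr 16→Marcus, Apr 17→Osei, Apr 18→Osei, Apr 19→Horvat+Dana, Apr 20→Priya, Apr 21→Priya, Apr 22→Dana.
Total: 23 + 20 + 20 + 18 + 15 + 15 + 23 + 19 + 25 + 25 + 19 = $222.

$222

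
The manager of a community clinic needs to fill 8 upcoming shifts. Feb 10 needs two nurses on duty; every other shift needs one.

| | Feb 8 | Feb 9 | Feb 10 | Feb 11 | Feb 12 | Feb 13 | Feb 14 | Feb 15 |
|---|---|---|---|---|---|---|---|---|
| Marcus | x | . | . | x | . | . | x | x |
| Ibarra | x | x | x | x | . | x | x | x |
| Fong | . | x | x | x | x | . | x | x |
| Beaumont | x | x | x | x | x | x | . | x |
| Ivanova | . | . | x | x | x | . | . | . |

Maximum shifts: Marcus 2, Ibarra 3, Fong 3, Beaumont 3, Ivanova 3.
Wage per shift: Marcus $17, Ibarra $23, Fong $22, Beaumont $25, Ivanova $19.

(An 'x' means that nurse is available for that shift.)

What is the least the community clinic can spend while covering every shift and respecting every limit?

Picking the cheapest available nurse for each shift independently would cost $173, but that ignores the shift limits.
An optimal schedule: Feb 8→Marcus, Feb 9→Fong, Feb 10→Ivanova+Fong, Feb 11→Ivanova, Feb 12→Ivanova, Feb 13→Ibarra, Feb 14→Marcus, Feb 15→Fong.
Total: 17 + 22 + 19 + 22 + 19 + 19 + 23 + 17 + 22 = $180.

$180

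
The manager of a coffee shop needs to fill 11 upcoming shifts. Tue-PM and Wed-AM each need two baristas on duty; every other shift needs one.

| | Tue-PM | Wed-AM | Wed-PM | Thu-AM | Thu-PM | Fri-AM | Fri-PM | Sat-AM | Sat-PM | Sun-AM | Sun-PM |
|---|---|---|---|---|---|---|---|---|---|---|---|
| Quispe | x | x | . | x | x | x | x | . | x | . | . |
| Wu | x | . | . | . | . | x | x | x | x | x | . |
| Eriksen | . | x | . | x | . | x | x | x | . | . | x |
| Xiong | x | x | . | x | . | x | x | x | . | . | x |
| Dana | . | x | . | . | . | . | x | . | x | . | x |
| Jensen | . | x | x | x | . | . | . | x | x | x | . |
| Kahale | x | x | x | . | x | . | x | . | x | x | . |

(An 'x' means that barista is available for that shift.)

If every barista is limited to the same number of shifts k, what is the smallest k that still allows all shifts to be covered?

With 7 baristas and 13 worker-slots to fill, someone must work at least ⌈13/7⌉ = 2 shifts, so k ≥ 2.
k = 2 works: Tue-PM→Xiong+Kahale, Wed-AM→Dana+Jensen, Wed-PM→Jensen, Thu-AM→Quispe, Thu-PM→Quispe, Fri-AM→Wu, Fri-PM→Xiong, Sat-AM→Eriksen, Sat-PM→Dana, Sun-AM→Wu, Sun-PM→Eriksen.
Loads: Quispe 2, Wu 2, Eriksen 2, Xiong 2, Dana 2, Jensen 2, Kahale 1 — all ≤ 2.

2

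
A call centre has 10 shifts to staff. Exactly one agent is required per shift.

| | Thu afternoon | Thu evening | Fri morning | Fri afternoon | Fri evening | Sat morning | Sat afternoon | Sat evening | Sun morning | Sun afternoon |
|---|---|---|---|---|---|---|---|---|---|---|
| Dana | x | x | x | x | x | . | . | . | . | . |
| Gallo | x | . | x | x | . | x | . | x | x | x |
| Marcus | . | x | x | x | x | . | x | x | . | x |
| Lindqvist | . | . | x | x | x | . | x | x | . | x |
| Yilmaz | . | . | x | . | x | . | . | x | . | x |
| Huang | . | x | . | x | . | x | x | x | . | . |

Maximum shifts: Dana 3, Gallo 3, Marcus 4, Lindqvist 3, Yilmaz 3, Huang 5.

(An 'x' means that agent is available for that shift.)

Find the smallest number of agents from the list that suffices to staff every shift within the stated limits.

3

10 slots to fill and no one can take more than 5, so at least ⌈10/5⌉ = 2 agents are needed.
Any 2 agents together have capacity at most 5+4 = 9 < 10 slots, so 2 can never suffice.
Dana, Gallo, and Marcus alone can cover everything: Thu afternoon→Dana, Thu evening→Dana, Fri morning→Marcus, Fri afternoon→Marcus, Fri evening→Dana, Sat morning→Gallo, Sat afternoon→Marcus, Sat evening→Gallo, Sun morning→Gallo, Sun afternoon→Marcus.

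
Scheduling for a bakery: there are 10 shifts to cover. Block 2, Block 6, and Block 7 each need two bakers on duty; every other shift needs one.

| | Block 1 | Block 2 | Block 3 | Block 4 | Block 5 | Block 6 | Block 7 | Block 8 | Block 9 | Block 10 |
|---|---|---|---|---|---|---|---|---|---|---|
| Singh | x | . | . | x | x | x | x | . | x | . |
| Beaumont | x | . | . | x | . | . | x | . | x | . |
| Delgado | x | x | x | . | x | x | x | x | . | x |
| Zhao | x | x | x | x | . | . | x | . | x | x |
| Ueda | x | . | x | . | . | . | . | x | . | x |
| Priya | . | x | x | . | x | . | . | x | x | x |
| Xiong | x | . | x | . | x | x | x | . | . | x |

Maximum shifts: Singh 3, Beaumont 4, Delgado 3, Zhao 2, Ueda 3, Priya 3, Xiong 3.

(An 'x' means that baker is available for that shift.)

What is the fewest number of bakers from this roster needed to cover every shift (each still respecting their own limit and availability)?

4

13 slots to fill and no one can take more than 4, so at least ⌈13/4⌉ = 4 bakers are needed.
Singh, Beaumont, Delgado, and Priya alone can cover everything: Block 1→Beaumont, Block 2→Delgado+Priya, Block 3→Delgado, Block 4→Beaumont, Block 5→Singh, Block 6→Singh+Delgado, Block 7→Singh+Beaumont, Block 8→Priya, Block 9→Beaumont, Block 10→Priya.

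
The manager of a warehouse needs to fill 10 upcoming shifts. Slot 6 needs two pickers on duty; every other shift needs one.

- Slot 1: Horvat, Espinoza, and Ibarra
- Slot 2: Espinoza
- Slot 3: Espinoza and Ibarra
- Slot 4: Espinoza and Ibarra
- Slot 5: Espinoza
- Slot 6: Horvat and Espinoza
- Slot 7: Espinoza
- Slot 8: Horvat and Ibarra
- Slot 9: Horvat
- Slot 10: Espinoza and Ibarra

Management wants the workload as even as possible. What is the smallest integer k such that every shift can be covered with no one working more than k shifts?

With 3 pickers and 11 worker-slots to fill, someone must work at least ⌈11/3⌉ = 4 shifts, so k ≥ 4.
k = 4 works: Slot 1→Horvat, Slot 2→Espinoza, Slot 3→Ibarra, Slot 4→Ibarra, Slot 5→Espinoza, Slot 6→Horvat+Espinoza, Slot 7→Espinoza, Slot 8→Horvat, Slot 9→Horvat, Slot 10→Ibarra.
Loads: Horvat 4, Espinoza 4, Ibarra 3 — all ≤ 4.

4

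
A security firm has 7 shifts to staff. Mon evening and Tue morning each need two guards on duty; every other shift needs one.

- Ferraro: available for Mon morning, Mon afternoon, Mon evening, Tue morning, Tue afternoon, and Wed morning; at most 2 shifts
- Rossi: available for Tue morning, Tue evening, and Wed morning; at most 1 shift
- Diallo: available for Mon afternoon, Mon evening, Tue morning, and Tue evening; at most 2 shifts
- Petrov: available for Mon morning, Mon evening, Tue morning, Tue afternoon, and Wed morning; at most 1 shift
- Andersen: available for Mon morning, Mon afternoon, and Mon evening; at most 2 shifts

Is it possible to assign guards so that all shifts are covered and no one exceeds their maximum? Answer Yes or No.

Total capacity is 2+1+2+1+2 = 8 but 9 worker-slots are needed — infeasible.

No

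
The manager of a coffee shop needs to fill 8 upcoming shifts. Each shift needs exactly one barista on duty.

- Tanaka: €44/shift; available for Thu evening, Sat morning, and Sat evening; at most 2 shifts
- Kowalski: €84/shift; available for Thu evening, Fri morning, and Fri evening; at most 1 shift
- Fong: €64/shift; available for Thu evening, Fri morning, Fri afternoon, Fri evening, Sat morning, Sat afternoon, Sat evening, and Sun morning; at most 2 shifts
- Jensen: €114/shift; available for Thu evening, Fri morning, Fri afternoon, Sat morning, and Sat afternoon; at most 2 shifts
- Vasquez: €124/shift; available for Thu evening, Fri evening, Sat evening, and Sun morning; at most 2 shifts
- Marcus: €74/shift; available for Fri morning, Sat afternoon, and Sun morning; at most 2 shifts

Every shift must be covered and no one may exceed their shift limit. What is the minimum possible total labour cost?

Picking the cheapest available barista for each shift independently would cost €452, but that ignores the shift limits.
An optimal schedule: Thu evening→Jensen, Fri morning→Kowalski, Fri afternoon→Fong, Fri evening→Fong, Sat morning→Tanaka, Sat afternoon→Marcus, Sat evening→Tanaka, Sun morning→Marcus.
Total: 114 + 84 + 64 + 64 + 44 + 74 + 44 + 74 = €562.

€562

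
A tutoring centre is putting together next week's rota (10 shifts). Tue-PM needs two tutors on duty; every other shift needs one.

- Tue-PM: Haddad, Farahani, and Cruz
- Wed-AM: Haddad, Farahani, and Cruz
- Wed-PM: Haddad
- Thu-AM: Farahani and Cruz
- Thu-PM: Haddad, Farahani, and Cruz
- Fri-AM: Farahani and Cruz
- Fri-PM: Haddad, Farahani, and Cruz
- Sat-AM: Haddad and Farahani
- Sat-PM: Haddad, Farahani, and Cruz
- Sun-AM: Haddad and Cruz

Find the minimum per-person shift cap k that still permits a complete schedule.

With 3 tutors and 11 worker-slots to fill, someone must work at least ⌈11/3⌉ = 4 shifts, so k ≥ 4.
k = 4 works: Tue-PM→Haddad+Farahani, Wed-AM→Farahani, Wed-PM→Haddad, Thu-AM→Farahani, Thu-PM→Cruz, Fri-AM→Farahani, Fri-PM→Cruz, Sat-AM→Haddad, Sat-PM→Cruz, Sun-AM→Haddad.
Loads: Haddad 4, Farahani 4, Cruz 3 — all ≤ 4.

4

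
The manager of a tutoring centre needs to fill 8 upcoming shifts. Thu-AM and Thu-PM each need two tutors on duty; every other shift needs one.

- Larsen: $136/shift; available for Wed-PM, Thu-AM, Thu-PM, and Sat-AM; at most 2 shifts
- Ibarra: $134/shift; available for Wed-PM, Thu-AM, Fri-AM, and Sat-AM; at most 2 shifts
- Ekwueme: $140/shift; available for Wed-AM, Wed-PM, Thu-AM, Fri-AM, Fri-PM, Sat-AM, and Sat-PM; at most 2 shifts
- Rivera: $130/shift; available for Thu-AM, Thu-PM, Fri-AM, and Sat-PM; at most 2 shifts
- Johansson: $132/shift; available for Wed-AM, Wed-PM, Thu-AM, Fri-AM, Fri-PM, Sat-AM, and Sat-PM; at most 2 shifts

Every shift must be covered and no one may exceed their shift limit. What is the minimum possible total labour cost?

Thu-PM can only be covered by Larsen and Rivera, so that assignment is forced.
Picking the cheapest available tutor for each shift independently would cost $1316, but that ignores the shift limits.
An optimal schedule: Wed-AM→Ekwueme, Wed-PM→Larsen, Thu-AM→Ibarra+Johansson, Thu-PM→Larsen+Rivera, Fri-AM→Ibarra, Fri-PM→Ekwueme, Sat-AM→Johansson, Sat-PM→Rivera.
Total: 140 + 136 + 134 + 132 + 136 + 130 + 134 + 140 + 132 + 130 = $1344.

$1344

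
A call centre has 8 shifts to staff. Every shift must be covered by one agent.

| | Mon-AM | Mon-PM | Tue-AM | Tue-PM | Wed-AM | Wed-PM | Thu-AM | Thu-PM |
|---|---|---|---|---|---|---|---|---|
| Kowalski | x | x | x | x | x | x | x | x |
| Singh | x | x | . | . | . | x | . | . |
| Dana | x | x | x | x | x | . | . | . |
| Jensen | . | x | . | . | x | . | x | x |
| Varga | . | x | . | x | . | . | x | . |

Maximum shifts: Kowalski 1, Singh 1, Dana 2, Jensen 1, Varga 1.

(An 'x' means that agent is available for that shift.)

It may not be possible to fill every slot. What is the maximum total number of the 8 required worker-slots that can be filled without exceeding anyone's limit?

Total capacity across all agents is 1+1+2+1+1 = 6, and 8 slots are needed, so at most 6 can be filled.
An assignment achieving 6: Mon-AM→Dana, Tue-AM→Kowalski, Tue-PM→Dana, Wed-PM→Singh, Thu-AM→Varga, Thu-PM→Jensen.
Loads: Kowalski 1/1, Singh 1/1, Dana 2/2, Jensen 1/1, Varga 1/1.

6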